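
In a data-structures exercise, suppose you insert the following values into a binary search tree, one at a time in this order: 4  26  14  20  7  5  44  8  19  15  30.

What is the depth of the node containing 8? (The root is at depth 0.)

4: root
26: right child of 4 (depth 1)
14: left child of 26 (depth 2)
20: right child of 14 (depth 3)
7: left child of 14 (depth 3)
5: left child of 7 (depth 4)
44: right child of 26 (depth 2)
8: right child of 7 (depth 4)
19: left child of 20 (depth 4)
15: left child of 19 (depth 5)
30: left child of 44 (depth 3)

Path to 8: 4 → 26 → 14 → 7 → 8, which is 4 edges.

4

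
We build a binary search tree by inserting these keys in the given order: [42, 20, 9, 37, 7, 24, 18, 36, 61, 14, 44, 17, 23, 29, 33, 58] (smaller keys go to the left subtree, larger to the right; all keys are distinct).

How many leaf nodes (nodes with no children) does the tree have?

42: root
20: left child of 42 (depth 1)
9: left child of 20 (depth 2)
37: right child of 20 (depth 2)
7: left child of 9 (depth 3)
24: left child of 37 (depth 3)
18: right child of 9 (depth 3)
36: right child of 24 (depth 4)
61: right child of 42 (depth 1)
14: left child of 18 (depth 4)
44: left child of 61 (depth 2)
17: right child of 14 (depth 5)
23: left child of 24 (depth 4)
29: left child of 36 (depth 5)
33: right child of 29 (depth 6)
58: right child of 44 (depth 3)

Leaves: 7, 17, 23, 33, 58 — 5 in total.

5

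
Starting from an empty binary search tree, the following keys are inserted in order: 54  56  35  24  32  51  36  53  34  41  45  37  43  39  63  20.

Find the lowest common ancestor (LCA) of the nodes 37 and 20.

Insert 54: tree is empty, so 54 becomes the root.
Insert 56: 56 > 54 → go right. Place as right child of 54.
Insert 35: 35 < 54 → go left. Place as left child of 54.
Insert 24: 24 < 54 → go left; 24 < 35 → go left. Place as left child of 35.
Insert 32: 32 < 54 → go left; 32 < 35 → go left; 32 > 24 → go right. Place as right child of 24.
Insert 51: 51 < 54 → go left; 51 > 35 → go right. Place as right child of 35.
Insert 36: 36 < 54 → go left; 36 > 35 → go right; 36 < 51 → go left. Place as left child of 51.
Insert 53: 53 < 54 → go left; 53 > 35 → go right; 53 > 51 → go right. Place as right child of 51.
Insert 34: 34 < 54 → go left; 34 < 35 → go left; 34 > 24 → go right; 34 > 32 → go right. Place as right child of 32.
Insert 41: 41 < 54 → go left; 41 > 35 → go right; 41 < 51 → go left; 41 > 36 → go right. Place as right child of 36.
Insert 45: 45 < 54 → go left; 45 > 35 → go right; 45 < 51 → go left; 45 > 36 → go right; 45 > 41 → go right. Place as right child of 41.
Insert 37: 37 < 54 → go left; 37 > 35 → go right; 37 < 51 → go left; 37 > 36 → go right; 37 < 41 → go left. Place as left child of 41.
Insert 43: 43 < 54 → go left; 43 > 35 → go right; 43 < 51 → go left; 43 > 36 → go right; 43 > 41 → go right; 43 < 45 → go left. Place as left child of 45.
Insert 39: 39 < 54 → go left; 39 > 35 → go right; 39 < 51 → go left; 39 > 36 → go right; 39 < 41 → go left; 39 > 37 → go right. Place as right child of 37.
Insert 63: 63 > 54 → go right; 63 > 56 → go right. Place as right child of 56.
Insert 20: 20 < 54 → go left; 20 < 35 → go left; 20 < 24 → go left. Place as left child of 24.

Path to 37: 54 → 35 → 51 → 36 → 41 → 37
Path to 20: 54 → 35 → 24 → 20
The paths share a prefix ending at 35, then split left and right.

35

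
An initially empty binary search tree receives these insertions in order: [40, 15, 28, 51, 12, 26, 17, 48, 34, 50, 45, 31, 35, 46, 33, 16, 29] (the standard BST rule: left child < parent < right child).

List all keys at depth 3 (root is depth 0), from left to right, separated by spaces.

26 34 45 50

Insert 40: tree is empty, so 40 becomes the root.
Insert 15: 15 < 40 → go left. Place as left child of 40.
Insert 28: 28 < 40 → go left; 28 > 15 → go right. Place as right child of 15.
Insert 51: 51 > 40 → go right. Place as right child of 40.
Insert 12: 12 < 40 → go left; 12 < 15 → go left. Place as left child of 15.
Insert 26: 26 < 40 → go left; 26 > 15 → go right; 26 < 28 → go left. Place as left child of 28.
Insert 17: 17 < 40 → go left; 17 > 15 → go right; 17 < 28 → go left; 17 < 26 → go left. Place as left child of 26.
Insert 48: 48 > 40 → go right; 48 < 51 → go left. Place as left child of 51.
Insert 34: 34 < 40 → go left; 34 > 15 → go right; 34 > 28 → go right. Place as right child of 28.
Insert 50: 50 > 40 → go right; 50 < 51 → go left; 50 > 48 → go right. Place as right child of 48.
Insert 45: 45 > 40 → go right; 45 < 51 → go left; 45 < 48 → go left. Place as left child of 48.
Insert 31: 31 < 40 → go left; 31 > 15 → go right; 31 > 28 → go right; 31 < 34 → go left. Place as left child of 34.
Insert 35: 35 < 40 → go left; 35 > 15 → go right; 35 > 28 → go right; 35 > 34 → go right. Place as right child of 34.
Insert 46: 46 > 40 → go right; 46 < 51 → go left; 46 < 48 → go left; 46 > 45 → go right. Place as right child of 45.
Insert 33: 33 < 40 → go left; 33 > 15 → go right; 33 > 28 → go right; 33 < 34 → go left; 33 > 31 → go right. Place as right child of 31.
Insert 16: 16 < 40 → go left; 16 > 15 → go right; 16 < 28 → go left; 16 < 26 → go left; 16 < 17 → go left. Place as left child of 17.
Insert 29: 29 < 40 → go left; 29 > 15 → go right; 29 > 28 → go right; 29 < 34 → go left; 29 < 31 → go left. Place as left child of 31.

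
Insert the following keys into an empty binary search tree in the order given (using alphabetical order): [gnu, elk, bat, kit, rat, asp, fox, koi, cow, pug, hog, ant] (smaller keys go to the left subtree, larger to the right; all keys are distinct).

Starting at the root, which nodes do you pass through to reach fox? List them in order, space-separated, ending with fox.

Insert gnu: tree is empty, so gnu becomes the root.
Insert elk: elk < gnu → go left. Place as left child of gnu.
Insert bat: bat < gnu → go left; bat < elk → go left. Place as left child of elk.
Insert kit: kit > gnu → go right. Place as right child of gnu.
Insert rat: rat > gnu → go right; rat > kit → go right. Place as right child of kit.
Insert asp: asp < gnu → go left; asp < elk → go left; asp < bat → go left. Place as left child of bat.
Insert fox: fox < gnu → go left; fox > elk → go right. Place as right child of elk.
Insert koi: koi > gnu → go right; koi > kit → go right; koi < rat → go left. Place as left child of rat.
Insert cow: cow < gnu → go left; cow < elk → go left; cow > bat → go right. Place as right child of bat.
Insert pug: pug > gnu → go right; pug > kit → go right; pug < rat → go left; pug > koi → go right. Place as right child of koi.
Insert hog: hog > gnu → go right; hog < kit → go left. Place as left child of kit.
Insert ant: ant < gnu → go left; ant < elk → go left; ant < bat → go left; ant < asp → go left. Place as left child of asp.

gnu elk fox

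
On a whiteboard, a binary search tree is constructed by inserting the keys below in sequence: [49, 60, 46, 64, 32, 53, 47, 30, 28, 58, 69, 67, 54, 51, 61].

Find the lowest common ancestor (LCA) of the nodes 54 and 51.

53

Resulting structure (node: left, right):
  49: L=46, R=60
  60: L=53, R=64
  46: L=32, R=47
  64: L=61, R=69
  32: L=30, R=–
  53: L=51, R=58
  47: L=–, R=–
  30: L=28, R=–
  28: L=–, R=–
  58: L=54, R=–
  69: L=67, R=–
  67: L=–, R=–
  54: L=–, R=–
  51: L=–, R=–
  61: L=–, R=–

Path to 54: 49 → 60 → 53 → 58 → 54
Path to 51: 49 → 60 → 53 → 51
The paths share a prefix ending at 53, then split left and right.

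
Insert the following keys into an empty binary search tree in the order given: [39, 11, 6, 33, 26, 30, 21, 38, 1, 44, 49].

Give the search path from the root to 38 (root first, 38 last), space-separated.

Insert 39: tree is empty, so 39 becomes the root.
Insert 11: 11 < 39 → go left. Place as left child of 39.
Insert 6: 6 < 39 → go left; 6 < 11 → go left. Place as left child of 11.
Insert 33: 33 < 39 → go left; 33 > 11 → go right. Place as right child of 11.
Insert 26: 26 < 39 → go left; 26 > 11 → go right; 26 < 33 → go left. Place as left child of 33.
Insert 30: 30 < 39 → go left; 30 > 11 → go right; 30 < 33 → go left; 30 > 26 → go right. Place as right child of 26.
Insert 21: 21 < 39 → go left; 21 > 11 → go right; 21 < 33 → go left; 21 < 26 → go left. Place as left child of 26.
Insert 38: 38 < 39 → go left; 38 > 11 → go right; 38 > 33 → go right. Place as right child of 33.
Insert 1: 1 < 39 → go left; 1 < 11 → go left; 1 < 6 → go left. Place as left child of 6.
Insert 44: 44 > 39 → go right. Place as right child of 39.
Insert 49: 49 > 39 → go right; 49 > 44 → go right. Place as right child of 44.

39 11 33 38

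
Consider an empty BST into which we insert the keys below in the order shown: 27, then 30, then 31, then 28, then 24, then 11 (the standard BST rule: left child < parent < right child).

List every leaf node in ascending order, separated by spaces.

Insert 27: tree is empty, so 27 becomes the root.
Insert 30: 30 > 27 → go right. Place as right child of 27.
Insert 31: 31 > 27 → go right; 31 > 30 → go right. Place as right child of 30.
Insert 28: 28 > 27 → go right; 28 < 30 → go left. Place as left child of 30.
Insert 24: 24 < 27 → go left. Place as left child of 27.
Insert 11: 11 < 27 → go left; 11 < 24 → go left. Place as left child of 24.

11 28 31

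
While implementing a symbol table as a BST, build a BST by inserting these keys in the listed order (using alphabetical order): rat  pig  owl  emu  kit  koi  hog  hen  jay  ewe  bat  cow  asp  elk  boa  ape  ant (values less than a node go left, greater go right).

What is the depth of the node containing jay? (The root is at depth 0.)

6

rat: root
pig: left child of rat (depth 1)
owl: left child of pig (depth 2)
emu: left child of owl (depth 3)
kit: right child of emu (depth 4)
koi: right child of kit (depth 5)
hog: left child of kit (depth 5)
hen: left child of hog (depth 6)
jay: right child of hog (depth 6)
ewe: left child of hen (depth 7)
bat: left child of emu (depth 4)
cow: right child of bat (depth 5)
asp: left child of bat (depth 5)
elk: right child of cow (depth 6)
boa: left child of cow (depth 6)
ape: left child of asp (depth 6)
ant: left child of ape (depth 7)

Path to jay: rat → pig → owl → emu → kit → hog → jay, which is 6 edges.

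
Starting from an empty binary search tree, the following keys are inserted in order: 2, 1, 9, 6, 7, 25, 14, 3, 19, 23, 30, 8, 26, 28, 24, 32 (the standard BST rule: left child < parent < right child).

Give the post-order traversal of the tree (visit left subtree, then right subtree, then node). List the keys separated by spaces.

2: root
1: left child of 2 (depth 1)
9: right child of 2 (depth 1)
6: left child of 9 (depth 2)
7: right child of 6 (depth 3)
25: right child of 9 (depth 2)
14: left child of 25 (depth 3)
3: left child of 6 (depth 3)
19: right child of 14 (depth 4)
23: right child of 19 (depth 5)
30: right child of 25 (depth 3)
8: right child of 7 (depth 4)
26: left child of 30 (depth 4)
28: right child of 26 (depth 5)
24: right child of 23 (depth 6)
32: right child of 30 (depth 4)

1 3 8 7 6 24 23 19 14 28 26 32 30 25 9 2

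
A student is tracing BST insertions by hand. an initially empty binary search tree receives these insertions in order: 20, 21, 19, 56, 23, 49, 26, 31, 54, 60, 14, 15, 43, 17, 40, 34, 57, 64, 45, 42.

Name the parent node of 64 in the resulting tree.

60

Insert 20: tree is empty, so 20 becomes the root.
Insert 21: 21 > 20 → go right. Place as right child of 20.
Insert 19: 19 < 20 → go left. Place as left child of 20.
Insert 56: 56 > 20 → go right; 56 > 21 → go right. Place as right child of 21.
Insert 23: 23 > 20 → go right; 23 > 21 → go right; 23 < 56 → go left. Place as left child of 56.
Insert 49: 49 > 20 → go right; 49 > 21 → go right; 49 < 56 → go left; 49 > 23 → go right. Place as right child of 23.
Insert 26: 26 > 20 → go right; 26 > 21 → go right; 26 < 56 → go left; 26 > 23 → go right; 26 < 49 → go left. Place as left child of 49.
Insert 31: 31 > 20 → go right; 31 > 21 → go right; 31 < 56 → go left; 31 > 23 → go right; 31 < 49 → go left; 31 > 26 → go right. Place as right child of 26.
Insert 54: 54 > 20 → go right; 54 > 21 → go right; 54 < 56 → go left; 54 > 23 → go right; 54 > 49 → go right. Place as right child of 49.
Insert 60: 60 > 20 → go right; 60 > 21 → go right; 60 > 56 → go right. Place as right child of 56.
Insert 14: 14 < 20 → go left; 14 < 19 → go left. Place as left child of 19.
Insert 15: 15 < 20 → go left; 15 < 19 → go left; 15 > 14 → go right. Place as right child of 14.
Insert 43: 43 > 20 → go right; 43 > 21 → go right; 43 < 56 → go left; 43 > 23 → go right; 43 < 49 → go left; 43 > 26 → go right; 43 > 31 → go right. Place as right child of 31.
Insert 17: 17 < 20 → go left; 17 < 19 → go left; 17 > 14 → go right; 17 > 15 → go right. Place as right child of 15.
Insert 40: 40 > 20 → go right; 40 > 21 → go right; 40 < 56 → go left; 40 > 23 → go right; 40 < 49 → go left; 40 > 26 → go right; 40 > 31 → go right; 40 < 43 → go left. Place as left child of 43.
Insert 34: 34 > 20 → go right; 34 > 21 → go right; 34 < 56 → go left; 34 > 23 → go right; 34 < 49 → go left; 34 > 26 → go right; 34 > 31 → go right; 34 < 43 → go left; 34 < 40 → go left. Place as left child of 40.
Insert 57: 57 > 20 → go right; 57 > 21 → go right; 57 > 56 → go right; 57 < 60 → go left. Place as left child of 60.
Insert 64: 64 > 20 → go right; 64 > 21 → go right; 64 > 56 → go right; 64 > 60 → go right. Place as right child of 60.
Insert 45: 45 > 20 → go right; 45 > 21 → go right; 45 < 56 → go left; 45 > 23 → go right; 45 < 49 → go left; 45 > 26 → go right; 45 > 31 → go right; 45 > 43 → go right. Place as right child of 43.
Insert 42: 42 > 20 → go right; 42 > 21 → go right; 42 < 56 → go left; 42 > 23 → go right; 42 < 49 → go left; 42 > 26 → go right; 42 > 31 → go right; 42 < 43 → go left; 42 > 40 → go right. Place as right child of 40.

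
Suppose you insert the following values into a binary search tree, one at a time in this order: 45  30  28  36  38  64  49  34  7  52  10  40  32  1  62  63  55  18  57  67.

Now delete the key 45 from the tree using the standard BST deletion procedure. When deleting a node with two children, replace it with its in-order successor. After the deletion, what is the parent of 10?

Insert 45: tree is empty, so 45 becomes the root.
Insert 30: 30 < 45 → go left. Place as left child of 45.
Insert 28: 28 < 45 → go left; 28 < 30 → go left. Place as left child of 30.
Insert 36: 36 < 45 → go left; 36 > 30 → go right. Place as right child of 30.
Insert 38: 38 < 45 → go left; 38 > 30 → go right; 38 > 36 → go right. Place as right child of 36.
Insert 64: 64 > 45 → go right. Place as right child of 45.
Insert 49: 49 > 45 → go right; 49 < 64 → go left. Place as left child of 64.
Insert 34: 34 < 45 → go left; 34 > 30 → go right; 34 < 36 → go left. Place as left child of 36.
Insert 7: 7 < 45 → go left; 7 < 30 → go left; 7 < 28 → go left. Place as left child of 28.
Insert 52: 52 > 45 → go right; 52 < 64 → go left; 52 > 49 → go right. Place as right child of 49.
Insert 10: 10 < 45 → go left; 10 < 30 → go left; 10 < 28 → go left; 10 > 7 → go right. Place as right child of 7.
Insert 40: 40 < 45 → go left; 40 > 30 → go right; 40 > 36 → go right; 40 > 38 → go right. Place as right child of 38.
Insert 32: 32 < 45 → go left; 32 > 30 → go right; 32 < 36 → go left; 32 < 34 → go left. Place as left child of 34.
Insert 1: 1 < 45 → go left; 1 < 30 → go left; 1 < 28 → go left; 1 < 7 → go left. Place as left child of 7.
Insert 62: 62 > 45 → go right; 62 < 64 → go left; 62 > 49 → go right; 62 > 52 → go right. Place as right child of 52.
Insert 63: 63 > 45 → go right; 63 < 64 → go left; 63 > 49 → go right; 63 > 52 → go right; 63 > 62 → go right. Place as right child of 62.
Insert 55: 55 > 45 → go right; 55 < 64 → go left; 55 > 49 → go right; 55 > 52 → go right; 55 < 62 → go left. Place as left child of 62.
Insert 18: 18 < 45 → go left; 18 < 30 → go left; 18 < 28 → go left; 18 > 7 → go right; 18 > 10 → go right. Place as right child of 10.
Insert 57: 57 > 45 → go right; 57 < 64 → go left; 57 > 49 → go right; 57 > 52 → go right; 57 < 62 → go left; 57 > 55 → go right. Place as right child of 55.
Insert 67: 67 > 45 → go right; 67 > 64 → go right. Place as right child of 64.

Delete 45 (two children — replace with in-order successor).
After deletion, 10's parent is 7.

7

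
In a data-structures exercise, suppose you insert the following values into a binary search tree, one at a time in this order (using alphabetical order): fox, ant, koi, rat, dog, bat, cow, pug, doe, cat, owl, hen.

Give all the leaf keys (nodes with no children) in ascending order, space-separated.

Insert fox: tree is empty, so fox becomes the root.
Insert ant: ant < fox → go left. Place as left child of fox.
Insert koi: koi > fox → go right. Place as right child of fox.
Insert rat: rat > fox → go right; rat > koi → go right. Place as right child of koi.
Insert dog: dog < fox → go left; dog > ant → go right. Place as right child of ant.
Insert bat: bat < fox → go left; bat > ant → go right; bat < dog → go left. Place as left child of dog.
Insert cow: cow < fox → go left; cow > ant → go right; cow < dog → go left; cow > bat → go right. Place as right child of bat.
Insert pug: pug > fox → go right; pug > koi → go right; pug < rat → go left. Place as left child of rat.
Insert doe: doe < fox → go left; doe > ant → go right; doe < dog → go left; doe > bat → go right; doe > cow → go right. Place as right child of cow.
Insert cat: cat < fox → go left; cat > ant → go right; cat < dog → go left; cat > bat → go right; cat < cow → go left. Place as left child of cow.
Insert owl: owl > fox → go right; owl > koi → go right; owl < rat → go left; owl < pug → go left. Place as left child of pug.
Insert hen: hen > fox → go right; hen < koi → go left. Place as left child of koi.

cat doe hen owl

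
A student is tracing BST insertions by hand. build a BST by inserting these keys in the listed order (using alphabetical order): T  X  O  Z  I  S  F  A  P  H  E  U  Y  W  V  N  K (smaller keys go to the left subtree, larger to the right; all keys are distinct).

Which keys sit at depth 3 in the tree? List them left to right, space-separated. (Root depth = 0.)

F N P W Y

T: root
X: right child of T (depth 1)
O: left child of T (depth 1)
Z: right child of X (depth 2)
I: left child of O (depth 2)
S: right child of O (depth 2)
F: left child of I (depth 3)
A: left child of F (depth 4)
P: left child of S (depth 3)
H: right child of F (depth 4)
E: right child of A (depth 5)
U: left child of X (depth 2)
Y: left child of Z (depth 3)
W: right child of U (depth 3)
V: left child of W (depth 4)
N: right child of I (depth 3)
K: left child of N (depth 4)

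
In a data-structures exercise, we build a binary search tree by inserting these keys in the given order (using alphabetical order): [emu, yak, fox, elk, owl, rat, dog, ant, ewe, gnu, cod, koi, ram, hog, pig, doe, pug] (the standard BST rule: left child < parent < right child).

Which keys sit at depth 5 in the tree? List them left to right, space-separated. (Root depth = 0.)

Resulting structure (node: left, right):
  emu: L=elk, R=yak
  yak: L=fox, R=–
  fox: L=ewe, R=owl
  elk: L=dog, R=–
  owl: L=gnu, R=rat
  rat: L=ram, R=–
  dog: L=ant, R=–
  ant: L=–, R=cod
  ewe: L=–, R=–
  gnu: L=–, R=koi
  cod: L=–, R=doe
  koi: L=hog, R=–
  ram: L=pig, R=–
  hog: L=–, R=–
  pig: L=–, R=pug
  doe: L=–, R=–
  pug: L=–, R=–

doe koi ram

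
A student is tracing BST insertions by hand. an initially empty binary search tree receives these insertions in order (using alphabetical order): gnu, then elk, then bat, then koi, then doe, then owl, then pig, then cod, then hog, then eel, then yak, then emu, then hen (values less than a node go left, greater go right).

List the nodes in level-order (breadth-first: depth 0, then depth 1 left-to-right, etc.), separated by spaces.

gnu elk koi bat emu hog owl doe hen pig cod eel yak

Resulting structure (node: left, right):
  gnu: L=elk, R=koi
  elk: L=bat, R=emu
  bat: L=–, R=doe
  koi: L=hog, R=owl
  doe: L=cod, R=eel
  owl: L=–, R=pig
  pig: L=–, R=yak
  cod: L=–, R=–
  hog: L=hen, R=–
  eel: L=–, R=–
  yak: L=–, R=–
  emu: L=–, R=–
  hen: L=–, R=–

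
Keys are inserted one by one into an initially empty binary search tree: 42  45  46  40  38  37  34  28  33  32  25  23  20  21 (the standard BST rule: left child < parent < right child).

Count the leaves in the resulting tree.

Insert 42: tree is empty, so 42 becomes the root.
Insert 45: 45 > 42 → go right. Place as right child of 42.
Insert 46: 46 > 42 → go right; 46 > 45 → go right. Place as right child of 45.
Insert 40: 40 < 42 → go left. Place as left child of 42.
Insert 38: 38 < 42 → go left; 38 < 40 → go left. Place as left child of 40.
Insert 37: 37 < 42 → go left; 37 < 40 → go left; 37 < 38 → go left. Place as left child of 38.
Insert 34: 34 < 42 → go left; 34 < 40 → go left; 34 < 38 → go left; 34 < 37 → go left. Place as left child of 37.
Insert 28: 28 < 42 → go left; 28 < 40 → go left; 28 < 38 → go left; 28 < 37 → go left; 28 < 34 → go left. Place as left child of 34.
Insert 33: 33 < 42 → go left; 33 < 40 → go left; 33 < 38 → go left; 33 < 37 → go left; 33 < 34 → go left; 33 > 28 → go right. Place as right child of 28.
Insert 32: 32 < 42 → go left; 32 < 40 → go left; 32 < 38 → go left; 32 < 37 → go left; 32 < 34 → go left; 32 > 28 → go right; 32 < 33 → go left. Place as left child of 33.
Insert 25: 25 < 42 → go left; 25 < 40 → go left; 25 < 38 → go left; 25 < 37 → go left; 25 < 34 → go left; 25 < 28 → go left. Place as left child of 28.
Insert 23: 23 < 42 → go left; 23 < 40 → go left; 23 < 38 → go left; 23 < 37 → go left; 23 < 34 → go left; 23 < 28 → go left; 23 < 25 → go left. Place as left child of 25.
Insert 20: 20 < 42 → go left; 20 < 40 → go left; 20 < 38 → go left; 20 < 37 → go left; 20 < 34 → go left; 20 < 28 → go left; 20 < 25 → go left; 20 < 23 → go left. Place as left child of 23.
Insert 21: 21 < 42 → go left; 21 < 40 → go left; 21 < 38 → go left; 21 < 37 → go left; 21 < 34 → go left; 21 < 28 → go left; 21 < 25 → go left; 21 < 23 → go left; 21 > 20 → go right. Place as right child of 20.

Leaves: 21, 32, 46 — 3 in total.

3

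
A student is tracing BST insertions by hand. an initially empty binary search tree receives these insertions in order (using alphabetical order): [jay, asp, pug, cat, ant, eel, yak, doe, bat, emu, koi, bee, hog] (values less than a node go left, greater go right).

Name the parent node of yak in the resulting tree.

Resulting structure (node: left, right):
  jay: L=asp, R=pug
  asp: L=ant, R=cat
  pug: L=koi, R=yak
  cat: L=bat, R=eel
  ant: L=–, R=–
  eel: L=doe, R=emu
  yak: L=–, R=–
  doe: L=–, R=–
  bat: L=–, R=bee
  emu: L=–, R=hog
  koi: L=–, R=–
  bee: L=–, R=–
  hog: L=–, R=–

pug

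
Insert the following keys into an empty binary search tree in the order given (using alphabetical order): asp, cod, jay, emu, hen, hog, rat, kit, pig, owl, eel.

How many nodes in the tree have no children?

3

asp: root
cod: right child of asp (depth 1)
jay: right child of cod (depth 2)
emu: left child of jay (depth 3)
hen: right child of emu (depth 4)
hog: right child of hen (depth 5)
rat: right child of jay (depth 3)
kit: left child of rat (depth 4)
pig: right child of kit (depth 5)
owl: left child of pig (depth 6)
eel: left child of emu (depth 4)

Leaves: eel, hog, owl — 3 in total.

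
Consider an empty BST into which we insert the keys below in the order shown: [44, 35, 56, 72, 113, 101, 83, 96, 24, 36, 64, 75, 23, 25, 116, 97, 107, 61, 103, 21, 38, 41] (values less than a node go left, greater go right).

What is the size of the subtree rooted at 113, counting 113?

9

44: root
35: left child of 44 (depth 1)
56: right child of 44 (depth 1)
72: right child of 56 (depth 2)
113: right child of 72 (depth 3)
101: left child of 113 (depth 4)
83: left child of 101 (depth 5)
96: right child of 83 (depth 6)
24: left child of 35 (depth 2)
36: right child of 35 (depth 2)
64: left child of 72 (depth 3)
75: left child of 83 (depth 6)
23: left child of 24 (depth 3)
25: right child of 24 (depth 3)
116: right child of 113 (depth 4)
97: right child of 96 (depth 7)
107: right child of 101 (depth 5)
61: left child of 64 (depth 4)
103: left child of 107 (depth 6)
21: left child of 23 (depth 4)
38: right child of 36 (depth 3)
41: right child of 38 (depth 4)

Subtree rooted at 113 contains: 113, 101, 83, 75, 96, 97, 107, 103, 116 — 9 nodes.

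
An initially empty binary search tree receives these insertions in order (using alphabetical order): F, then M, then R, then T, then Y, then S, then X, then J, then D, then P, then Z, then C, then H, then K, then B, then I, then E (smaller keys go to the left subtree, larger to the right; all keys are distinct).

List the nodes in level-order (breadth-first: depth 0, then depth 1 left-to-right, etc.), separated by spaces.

F D M C E J R B H K P T I S Y X Z

Insert F: tree is empty, so F becomes the root.
Insert M: M > F → go right. Place as right child of F.
Insert R: R > F → go right; R > M → go right. Place as right child of M.
Insert T: T > F → go right; T > M → go right; T > R → go right. Place as right child of R.
Insert Y: Y > F → go right; Y > M → go right; Y > R → go right; Y > T → go right. Place as right child of T.
Insert S: S > F → go right; S > M → go right; S > R → go right; S < T → go left. Place as left child of T.
Insert X: X > F → go right; X > M → go right; X > R → go right; X > T → go right; X < Y → go left. Place as left child of Y.
Insert J: J > F → go right; J < M → go left. Place as left child of M.
Insert D: D < F → go left. Place as left child of F.
Insert P: P > F → go right; P > M → go right; P < R → go left. Place as left child of R.
Insert Z: Z > F → go right; Z > M → go right; Z > R → go right; Z > T → go right; Z > Y → go right. Place as right child of Y.
Insert C: C < F → go left; C < D → go left. Place as left child of D.
Insert H: H > F → go right; H < M → go left; H < J → go left. Place as left child of J.
Insert K: K > F → go right; K < M → go left; K > J → go right. Place as right child of J.
Insert B: B < F → go left; B < D → go left; B < C → go left. Place as left child of C.
Insert I: I > F → go right; I < M → go left; I < J → go left; I > H → go right. Place as right child of H.
Insert E: E < F → go left; E > D → go right. Place as right child of D.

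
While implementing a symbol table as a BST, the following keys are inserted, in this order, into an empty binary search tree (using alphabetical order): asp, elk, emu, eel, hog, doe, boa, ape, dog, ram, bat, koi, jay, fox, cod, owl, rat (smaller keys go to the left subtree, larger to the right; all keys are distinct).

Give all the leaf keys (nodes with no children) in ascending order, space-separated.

ape bat cod dog fox jay owl rat

Insert asp: tree is empty, so asp becomes the root.
Insert elk: elk > asp → go right. Place as right child of asp.
Insert emu: emu > asp → go right; emu > elk → go right. Place as right child of elk.
Insert eel: eel > asp → go right; eel < elk → go left. Place as left child of elk.
Insert hog: hog > asp → go right; hog > elk → go right; hog > emu → go right. Place as right child of emu.
Insert doe: doe > asp → go right; doe < elk → go left; doe < eel → go left. Place as left child of eel.
Insert boa: boa > asp → go right; boa < elk → go left; boa < eel → go left; boa < doe → go left. Place as left child of doe.
Insert ape: ape < asp → go left. Place as left child of asp.
Insert dog: dog > asp → go right; dog < elk → go left; dog < eel → go left; dog > doe → go right. Place as right child of doe.
Insert ram: ram > asp → go right; ram > elk → go right; ram > emu → go right; ram > hog → go right. Place as right child of hog.
Insert bat: bat > asp → go right; bat < elk → go left; bat < eel → go left; bat < doe → go left; bat < boa → go left. Place as left child of boa.
Insert koi: koi > asp → go right; koi > elk → go right; koi > emu → go right; koi > hog → go right; koi < ram → go left. Place as left child of ram.
Insert jay: jay > asp → go right; jay > elk → go right; jay > emu → go right; jay > hog → go right; jay < ram → go left; jay < koi → go left. Place as left child of koi.
Insert fox: fox > asp → go right; fox > elk → go right; fox > emu → go right; fox < hog → go left. Place as left child of hog.
Insert cod: cod > asp → go right; cod < elk → go left; cod < eel → go left; cod < doe → go left; cod > boa → go right. Place as right child of boa.
Insert owl: owl > asp → go right; owl > elk → go right; owl > emu → go right; owl > hog → go right; owl < ram → go left; owl > koi → go right. Place as right child of koi.
Insert rat: rat > asp → go right; rat > elk → go right; rat > emu → go right; rat > hog → go right; rat > ram → go right. Place as right child of ram.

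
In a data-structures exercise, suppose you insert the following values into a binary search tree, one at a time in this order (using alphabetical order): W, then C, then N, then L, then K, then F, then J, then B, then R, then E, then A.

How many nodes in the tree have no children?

Insert W: tree is empty, so W becomes the root.
Insert C: C < W → go left. Place as left child of W.
Insert N: N < W → go left; N > C → go right. Place as right child of C.
Insert L: L < W → go left; L > C → go right; L < N → go left. Place as left child of N.
Insert K: K < W → go left; K > C → go right; K < N → go left; K < L → go left. Place as left child of L.
Insert F: F < W → go left; F > C → go right; F < N → go left; F < L → go left; F < K → go left. Place as left child of K.
Insert J: J < W → go left; J > C → go right; J < N → go left; J < L → go left; J < K → go left; J > F → go right. Place as right child of F.
Insert B: B < W → go left; B < C → go left. Place as left child of C.
Insert R: R < W → go left; R > C → go right; R > N → go right. Place as right child of N.
Insert E: E < W → go left; E > C → go right; E < N → go left; E < L → go left; E < K → go left; E < F → go left. Place as left child of F.
Insert A: A < W → go left; A < C → go left; A < B → go left. Place as left child of B.

Leaves: A, E, J, R — 4 in total.

4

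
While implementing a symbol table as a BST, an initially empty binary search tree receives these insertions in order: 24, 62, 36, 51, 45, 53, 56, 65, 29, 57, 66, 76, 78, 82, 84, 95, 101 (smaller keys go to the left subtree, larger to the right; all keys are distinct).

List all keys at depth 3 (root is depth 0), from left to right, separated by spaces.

29 51 66

Resulting structure (node: left, right):
  24: L=–, R=62
  62: L=36, R=65
  36: L=29, R=51
  51: L=45, R=53
  45: L=–, R=–
  53: L=–, R=56
  56: L=–, R=57
  65: L=–, R=66
  29: L=–, R=–
  57: L=–, R=–
  66: L=–, R=76
  76: L=–, R=78
  78: L=–, R=82
  82: L=–, R=84
  84: L=–, R=95
  95: L=–, R=101
  101: L=–, R=–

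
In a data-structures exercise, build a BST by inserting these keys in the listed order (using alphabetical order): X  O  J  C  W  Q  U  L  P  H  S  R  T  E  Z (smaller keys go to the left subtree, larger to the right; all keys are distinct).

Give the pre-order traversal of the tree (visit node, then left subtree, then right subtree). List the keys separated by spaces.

X O J C H E L W Q P U S R T Z

Insert X: tree is empty, so X becomes the root.
Insert O: O < X → go left. Place as left child of X.
Insert J: J < X → go left; J < O → go left. Place as left child of O.
Insert C: C < X → go left; C < O → go left; C < J → go left. Place as left child of J.
Insert W: W < X → go left; W > O → go right. Place as right child of O.
Insert Q: Q < X → go left; Q > O → go right; Q < W → go left. Place as left child of W.
Insert U: U < X → go left; U > O → go right; U < W → go left; U > Q → go right. Place as right child of Q.
Insert L: L < X → go left; L < O → go left; L > J → go right. Place as right child of J.
Insert P: P < X → go left; P > O → go right; P < W → go left; P < Q → go left. Place as left child of Q.
Insert H: H < X → go left; H < O → go left; H < J → go left; H > C → go right. Place as right child of C.
Insert S: S < X → go left; S > O → go right; S < W → go left; S > Q → go right; S < U → go left. Place as left child of U.
Insert R: R < X → go left; R > O → go right; R < W → go left; R > Q → go right; R < U → go left; R < S → go left. Place as left child of S.
Insert T: T < X → go left; T > O → go right; T < W → go left; T > Q → go right; T < U → go left; T > S → go right. Place as right child of S.
Insert E: E < X → go left; E < O → go left; E < J → go left; E > C → go right; E < H → go left. Place as left child of H.
Insert Z: Z > X → go right. Place as right child of X.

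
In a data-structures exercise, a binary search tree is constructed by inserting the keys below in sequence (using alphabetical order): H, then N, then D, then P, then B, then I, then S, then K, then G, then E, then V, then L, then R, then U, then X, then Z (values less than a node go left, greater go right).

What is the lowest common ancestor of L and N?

N

H: root
N: right child of H (depth 1)
D: left child of H (depth 1)
P: right child of N (depth 2)
B: left child of D (depth 2)
I: left child of N (depth 2)
S: right child of P (depth 3)
K: right child of I (depth 3)
G: right child of D (depth 2)
E: left child of G (depth 3)
V: right child of S (depth 4)
L: right child of K (depth 4)
R: left child of S (depth 4)
U: left child of V (depth 5)
X: right child of V (depth 5)
Z: right child of X (depth 6)

Path to L: H → N → I → K → L
Path to N: H → N
N lies on both paths and is an ancestor of the other node.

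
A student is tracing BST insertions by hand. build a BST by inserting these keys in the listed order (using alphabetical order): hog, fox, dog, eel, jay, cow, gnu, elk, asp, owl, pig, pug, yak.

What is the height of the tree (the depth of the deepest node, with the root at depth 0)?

5

hog: root
fox: left child of hog (depth 1)
dog: left child of fox (depth 2)
eel: right child of dog (depth 3)
jay: right child of hog (depth 1)
cow: left child of dog (depth 3)
gnu: right child of fox (depth 2)
elk: right child of eel (depth 4)
asp: left child of cow (depth 4)
owl: right child of jay (depth 2)
pig: right child of owl (depth 3)
pug: right child of pig (depth 4)
yak: right child of pug (depth 5)

The deepest node is yak at depth 5.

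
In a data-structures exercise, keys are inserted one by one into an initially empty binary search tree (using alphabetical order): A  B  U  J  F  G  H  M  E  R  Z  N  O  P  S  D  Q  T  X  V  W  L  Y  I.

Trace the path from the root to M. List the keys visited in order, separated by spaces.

A B U J M

Insert A: tree is empty, so A becomes the root.
Insert B: B > A → go right. Place as right child of A.
Insert U: U > A → go right; U > B → go right. Place as right child of B.
Insert J: J > A → go right; J > B → go right; J < U → go left. Place as left child of U.
Insert F: F > A → go right; F > B → go right; F < U → go left; F < J → go left. Place as left child of J.
Insert G: G > A → go right; G > B → go right; G < U → go left; G < J → go left; G > F → go right. Place as right child of F.
Insert H: H > A → go right; H > B → go right; H < U → go left; H < J → go left; H > F → go right; H > G → go right. Place as right child of G.
Insert M: M > A → go right; M > B → go right; M < U → go left; M > J → go right. Place as right child of J.
Insert E: E > A → go right; E > B → go right; E < U → go left; E < J → go left; E < F → go left. Place as left child of F.
Insert R: R > A → go right; R > B → go right; R < U → go left; R > J → go right; R > M → go right. Place as right child of M.
Insert Z: Z > A → go right; Z > B → go right; Z > U → go right. Place as right child of U.
Insert N: N > A → go right; N > B → go right; N < U → go left; N > J → go right; N > M → go right; N < R → go left. Place as left child of R.
Insert O: O > A → go right; O > B → go right; O < U → go left; O > J → go right; O > M → go right; O < R → go left; O > N → go right. Place as right child of N.
Insert P: P > A → go right; P > B → go right; P < U → go left; P > J → go right; P > M → go right; P < R → go left; P > N → go right; P > O → go right. Place as right child of O.
Insert S: S > A → go right; S > B → go right; S < U → go left; S > J → go right; S > M → go right; S > R → go right. Place as right child of R.
Insert D: D > A → go right; D > B → go right; D < U → go left; D < J → go left; D < F → go left; D < E → go left. Place as left child of E.
Insert Q: Q > A → go right; Q > B → go right; Q < U → go left; Q > J → go right; Q > M → go right; Q < R → go left; Q > N → go right; Q > O → go right; Q > P → go right. Place as right child of P.
Insert T: T > A → go right; T > B → go right; T < U → go left; T > J → go right; T > M → go right; T > R → go right; T > S → go right. Place as right child of S.
Insert X: X > A → go right; X > B → go right; X > U → go right; X < Z → go left. Place as left child of Z.
Insert V: V > A → go right; V > B → go right; V > U → go right; V < Z → go left; V < X → go left. Place as left child of X.
Insert W: W > A → go right; W > B → go right; W > U → go right; W < Z → go left; W < X → go left; W > V → go right. Place as right child of V.
Insert L: L > A → go right; L > B → go right; L < U → go left; L > J → go right; L < M → go left. Place as left child of M.
Insert Y: Y > A → go right; Y > B → go right; Y > U → go right; Y < Z → go left; Y > X → go right. Place as right child of X.
Insert I: I > A → go right; I > B → go right; I < U → go left; I < J → go left; I > F → go right; I > G → go right; I > H → go right. Place as right child of H.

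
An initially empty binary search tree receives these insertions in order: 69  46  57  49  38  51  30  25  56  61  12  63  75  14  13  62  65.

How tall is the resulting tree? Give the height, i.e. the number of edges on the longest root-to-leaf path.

69: root
46: left child of 69 (depth 1)
57: right child of 46 (depth 2)
49: left child of 57 (depth 3)
38: left child of 46 (depth 2)
51: right child of 49 (depth 4)
30: left child of 38 (depth 3)
25: left child of 30 (depth 4)
56: right child of 51 (depth 5)
61: right child of 57 (depth 3)
12: left child of 25 (depth 5)
63: right child of 61 (depth 4)
75: right child of 69 (depth 1)
14: right child of 12 (depth 6)
13: left child of 14 (depth 7)
62: left child of 63 (depth 5)
65: right child of 63 (depth 5)

The deepest node is 13 at depth 7.

7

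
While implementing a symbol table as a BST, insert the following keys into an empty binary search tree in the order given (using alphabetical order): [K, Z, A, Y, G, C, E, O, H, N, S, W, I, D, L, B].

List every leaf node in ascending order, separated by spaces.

B D I L W

Resulting structure (node: left, right):
  K: L=A, R=Z
  Z: L=Y, R=–
  A: L=–, R=G
  Y: L=O, R=–
  G: L=C, R=H
  C: L=B, R=E
  E: L=D, R=–
  O: L=N, R=S
  H: L=–, R=I
  N: L=L, R=–
  S: L=–, R=W
  W: L=–, R=–
  I: L=–, R=–
  D: L=–, R=–
  L: L=–, R=–
  B: L=–, R=–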